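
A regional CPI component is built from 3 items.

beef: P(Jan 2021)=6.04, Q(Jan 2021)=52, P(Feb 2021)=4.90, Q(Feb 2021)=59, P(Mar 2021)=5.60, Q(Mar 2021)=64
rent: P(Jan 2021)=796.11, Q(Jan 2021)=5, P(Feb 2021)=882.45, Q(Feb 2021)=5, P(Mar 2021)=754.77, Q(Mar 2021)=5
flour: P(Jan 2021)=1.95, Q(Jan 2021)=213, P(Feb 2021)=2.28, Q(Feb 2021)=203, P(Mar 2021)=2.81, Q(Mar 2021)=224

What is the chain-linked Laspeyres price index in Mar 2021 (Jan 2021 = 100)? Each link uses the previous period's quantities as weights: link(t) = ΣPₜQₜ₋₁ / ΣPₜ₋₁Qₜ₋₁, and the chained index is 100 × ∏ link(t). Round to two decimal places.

99.03

Link Jan 2021→Feb 2021:
ΣP(Feb 2021)Q(Jan 2021) = 4.90×52 + 882.45×5 + 2.28×213 = 254.8 + 4412.25 + 485.64 = 5152.69
ΣP(Jan 2021)Q(Jan 2021) = 6.04×52 + 796.11×5 + 1.95×213 = 314.08 + 3980.55 + 415.35 = 4709.98
link = 5152.69/4709.98 = 1.093994
Link Feb 2021→Mar 2021:
ΣP(Mar 2021)Q(Feb 2021) = 5.60×59 + 754.77×5 + 2.81×203 = 330.4 + 3773.85 + 570.43 = 4674.68
ΣP(Feb 2021)Q(Feb 2021) = 4.90×59 + 882.45×5 + 2.28×203 = 289.1 + 4412.25 + 462.84 = 5164.19
link = 4674.68/5164.19 = 0.905211
Chained index = 100 × 1.093994 × 0.905211 = 99.0295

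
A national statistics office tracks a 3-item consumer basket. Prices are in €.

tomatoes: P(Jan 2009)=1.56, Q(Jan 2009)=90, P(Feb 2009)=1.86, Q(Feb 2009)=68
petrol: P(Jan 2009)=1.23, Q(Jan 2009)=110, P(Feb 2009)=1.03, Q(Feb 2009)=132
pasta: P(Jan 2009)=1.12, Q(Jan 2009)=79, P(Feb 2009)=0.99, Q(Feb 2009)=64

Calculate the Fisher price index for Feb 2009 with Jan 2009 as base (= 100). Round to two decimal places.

Laspeyres component (base-period weights):
ΣP(Feb 2009)Q(Jan 2009) = 1.86×90 + 1.03×110 + 0.99×79 = 167.4 + 113.3 + 78.21 = 358.91
ΣP(Jan 2009)Q(Jan 2009) = 1.56×90 + 1.23×110 + 1.12×79 = 140.4 + 135.3 + 88.48 = 364.18
L = 358.91 / 364.18 × 100 = 98.5529
Paasche component (current-period weights):
ΣP(Feb 2009)Q(Feb 2009) = 1.86×68 + 1.03×132 + 0.99×64 = 126.48 + 135.96 + 63.36 = 325.8
ΣP(Jan 2009)Q(Feb 2009) = 1.56×68 + 1.23×132 + 1.12×64 = 106.08 + 162.36 + 71.68 = 340.12
P = 325.8 / 340.12 × 100 = 95.7897
Fisher = √(L × P) = √(98.5529 × 95.7897) = 97.1615

97.16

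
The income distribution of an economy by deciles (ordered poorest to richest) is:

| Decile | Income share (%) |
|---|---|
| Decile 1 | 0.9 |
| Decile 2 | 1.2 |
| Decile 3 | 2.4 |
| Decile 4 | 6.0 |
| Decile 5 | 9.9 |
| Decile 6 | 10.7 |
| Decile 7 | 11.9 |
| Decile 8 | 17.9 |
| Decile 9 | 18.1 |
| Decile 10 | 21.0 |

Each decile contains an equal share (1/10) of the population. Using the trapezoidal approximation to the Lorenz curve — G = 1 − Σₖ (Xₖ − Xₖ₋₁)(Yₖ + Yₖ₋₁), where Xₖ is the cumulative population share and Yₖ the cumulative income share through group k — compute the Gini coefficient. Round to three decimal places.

0.395

Cumulative income shares Yₖ: 0.0090, 0.0210, 0.0450, 0.1050, 0.2040, 0.3110, 0.4300, 0.6090, 0.7900, 1.0000
Σ (Xₖ−Xₖ₋₁)(Yₖ+Yₖ₋₁) = (1/10)(0.0090+0.0000) + (1/10)(0.0210+0.0090) + (1/10)(0.0450+0.0210) + (1/10)(0.1050+0.0450) + (1/10)(0.2040+0.1050) + (1/10)(0.3110+0.2040) + (1/10)(0.4300+0.3110) + (1/10)(0.6090+0.4300) + (1/10)(0.7900+0.6090) + (1/10)(1.0000+0.7900)
  = 0.0009 + 0.0030 + 0.0066 + 0.0150 + 0.0309 + 0.0515 + 0.0741 + 0.1039 + 0.1399 + 0.1790 = 0.6048
G = 1 − 0.6048 = 0.3952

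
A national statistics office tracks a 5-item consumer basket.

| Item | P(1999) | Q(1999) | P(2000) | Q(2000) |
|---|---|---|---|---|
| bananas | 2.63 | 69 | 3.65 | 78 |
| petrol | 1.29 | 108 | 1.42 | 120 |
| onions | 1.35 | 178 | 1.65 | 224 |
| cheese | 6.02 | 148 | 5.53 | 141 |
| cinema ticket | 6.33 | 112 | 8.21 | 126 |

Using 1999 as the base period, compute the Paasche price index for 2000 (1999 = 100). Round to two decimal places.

114.30

Paasche price index uses current-period quantities as weights.
ΣP(2000)·Q(2000) = 3.65×78 + 1.42×120 + 1.65×224 + 5.53×141 + 8.21×126 = 284.7 + 170.4 + 369.6 + 779.73 + 1034.46 = 2638.89
ΣP(1999)·Q(2000) = 2.63×78 + 1.29×120 + 1.35×224 + 6.02×141 + 6.33×126 = 205.14 + 154.8 + 302.4 + 848.82 + 797.58 = 2308.74
Index = 2638.89 / 2308.74 × 100 = 114.3000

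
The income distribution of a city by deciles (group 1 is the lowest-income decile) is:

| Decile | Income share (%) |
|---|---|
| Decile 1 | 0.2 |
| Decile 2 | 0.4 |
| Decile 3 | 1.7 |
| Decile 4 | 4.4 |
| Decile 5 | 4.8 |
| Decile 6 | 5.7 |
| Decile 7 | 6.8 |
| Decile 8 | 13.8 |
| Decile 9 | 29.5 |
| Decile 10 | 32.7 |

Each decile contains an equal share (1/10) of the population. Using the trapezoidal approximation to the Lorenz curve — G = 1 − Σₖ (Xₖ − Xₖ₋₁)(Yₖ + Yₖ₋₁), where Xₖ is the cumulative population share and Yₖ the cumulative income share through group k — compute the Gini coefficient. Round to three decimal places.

Cumulative income shares Yₖ: 0.0020, 0.0060, 0.0230, 0.0670, 0.1150, 0.1720, 0.2400, 0.3780, 0.6730, 1.0000
Σ (Xₖ−Xₖ₋₁)(Yₖ+Yₖ₋₁) = (1/10)(0.0020+0.0000) + (1/10)(0.0060+0.0020) + (1/10)(0.0230+0.0060) + (1/10)(0.0670+0.0230) + (1/10)(0.1150+0.0670) + (1/10)(0.1720+0.1150) + (1/10)(0.2400+0.1720) + (1/10)(0.3780+0.2400) + (1/10)(0.6730+0.3780) + (1/10)(1.0000+0.6730)
  = 0.0002 + 0.0008 + 0.0029 + 0.0090 + 0.0182 + 0.0287 + 0.0412 + 0.0618 + 0.1051 + 0.1673 = 0.4352
G = 1 − 0.4352 = 0.5648

0.565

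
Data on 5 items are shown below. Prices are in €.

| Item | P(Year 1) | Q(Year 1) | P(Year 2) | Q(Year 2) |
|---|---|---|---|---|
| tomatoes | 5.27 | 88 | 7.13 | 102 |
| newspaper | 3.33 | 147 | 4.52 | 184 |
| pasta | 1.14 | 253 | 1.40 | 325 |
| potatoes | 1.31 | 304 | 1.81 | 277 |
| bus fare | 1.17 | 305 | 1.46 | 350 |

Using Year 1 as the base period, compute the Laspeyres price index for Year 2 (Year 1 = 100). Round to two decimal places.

Laspeyres price index uses base-period quantities as weights.
ΣP(Year 2)·Q(Year 1) = 7.13×88 + 4.52×147 + 1.40×253 + 1.81×304 + 1.46×305 = 627.44 + 664.44 + 354.2 + 550.24 + 445.3 = 2641.62
ΣP(Year 1)·Q(Year 1) = 5.27×88 + 3.33×147 + 1.14×253 + 1.31×304 + 1.17×305 = 463.76 + 489.51 + 288.42 + 398.24 + 356.85 = 1996.78
Index = 2641.62 / 1996.78 × 100 = 132.2940

132.29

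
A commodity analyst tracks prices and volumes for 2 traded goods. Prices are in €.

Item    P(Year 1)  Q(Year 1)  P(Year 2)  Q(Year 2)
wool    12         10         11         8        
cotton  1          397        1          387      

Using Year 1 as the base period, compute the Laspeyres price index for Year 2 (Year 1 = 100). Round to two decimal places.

98.07

Laspeyres price index uses base-period quantities as weights.
ΣP(Year 2)·Q(Year 1) = 11×10 + 1×397 = 110 + 397 = 507
ΣP(Year 1)·Q(Year 1) = 12×10 + 1×397 = 120 + 397 = 517
Index = 507 / 517 × 100 = 98.0658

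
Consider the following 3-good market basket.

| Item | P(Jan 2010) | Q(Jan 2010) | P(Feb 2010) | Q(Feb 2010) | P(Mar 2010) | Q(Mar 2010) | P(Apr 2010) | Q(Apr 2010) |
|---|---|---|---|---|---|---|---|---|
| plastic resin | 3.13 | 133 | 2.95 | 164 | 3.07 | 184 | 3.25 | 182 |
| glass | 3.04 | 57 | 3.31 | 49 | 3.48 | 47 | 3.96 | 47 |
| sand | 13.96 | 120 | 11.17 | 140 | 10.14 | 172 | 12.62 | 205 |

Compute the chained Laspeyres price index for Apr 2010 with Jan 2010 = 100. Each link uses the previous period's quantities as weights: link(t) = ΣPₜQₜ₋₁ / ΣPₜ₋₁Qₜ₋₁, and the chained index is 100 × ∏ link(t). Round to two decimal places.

96.06

Link Jan 2010→Feb 2010:
ΣP(Feb 2010)Q(Jan 2010) = 2.95×133 + 3.31×57 + 11.17×120 = 392.35 + 188.67 + 1340.4 = 1921.42
ΣP(Jan 2010)Q(Jan 2010) = 3.13×133 + 3.04×57 + 13.96×120 = 416.29 + 173.28 + 1675.2 = 2264.77
link = 1921.42/2264.77 = 0.848395
Link Feb 2010→Mar 2010:
ΣP(Mar 2010)Q(Feb 2010) = 3.07×164 + 3.48×49 + 10.14×140 = 503.48 + 170.52 + 1419.6 = 2093.6
ΣP(Feb 2010)Q(Feb 2010) = 2.95×164 + 3.31×49 + 11.17×140 = 483.8 + 162.19 + 1563.8 = 2209.79
link = 2093.6/2209.79 = 0.947420
Link Mar 2010→Apr 2010:
ΣP(Apr 2010)Q(Mar 2010) = 3.25×184 + 3.96×47 + 12.62×172 = 598 + 186.12 + 2170.64 = 2954.76
ΣP(Mar 2010)Q(Mar 2010) = 3.07×184 + 3.48×47 + 10.14×172 = 564.88 + 163.56 + 1744.08 = 2472.52
link = 2954.76/2472.52 = 1.195040
Chained index = 100 × 0.848395 × 0.947420 × 1.195040 = 96.0557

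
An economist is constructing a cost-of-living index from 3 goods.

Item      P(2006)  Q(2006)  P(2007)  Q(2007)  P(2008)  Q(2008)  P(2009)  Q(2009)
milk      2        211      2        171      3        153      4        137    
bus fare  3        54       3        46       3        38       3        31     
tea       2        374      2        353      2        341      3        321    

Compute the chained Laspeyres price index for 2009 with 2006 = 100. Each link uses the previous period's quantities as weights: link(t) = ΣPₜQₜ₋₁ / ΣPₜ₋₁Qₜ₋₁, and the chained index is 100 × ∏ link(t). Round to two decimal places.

159.46

Link 2006→2007:
ΣP(2007)Q(2006) = 2×211 + 3×54 + 2×374 = 422 + 162 + 748 = 1332
ΣP(2006)Q(2006) = 2×211 + 3×54 + 2×374 = 422 + 162 + 748 = 1332
link = 1332/1332 = 1.000000
Link 2007→2008:
ΣP(2008)Q(2007) = 3×171 + 3×46 + 2×353 = 513 + 138 + 706 = 1357
ΣP(2007)Q(2007) = 2×171 + 3×46 + 2×353 = 342 + 138 + 706 = 1186
link = 1357/1186 = 1.144182
Link 2008→2009:
ΣP(2009)Q(2008) = 4×153 + 3×38 + 3×341 = 612 + 114 + 1023 = 1749
ΣP(2008)Q(2008) = 3×153 + 3×38 + 2×341 = 459 + 114 + 682 = 1255
link = 1749/1255 = 1.393625
Chained index = 100 × 1.000000 × 1.144182 × 1.393625 = 159.4561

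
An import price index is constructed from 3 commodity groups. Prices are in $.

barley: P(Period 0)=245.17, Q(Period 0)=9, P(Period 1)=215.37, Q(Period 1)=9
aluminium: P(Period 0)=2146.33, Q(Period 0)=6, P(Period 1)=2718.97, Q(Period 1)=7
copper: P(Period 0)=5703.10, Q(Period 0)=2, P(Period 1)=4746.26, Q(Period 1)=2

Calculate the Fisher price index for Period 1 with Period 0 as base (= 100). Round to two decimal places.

Laspeyres component (base-period weights):
ΣP(Period 1)Q(Period 0) = 215.37×9 + 2718.97×6 + 4746.26×2 = 1938.33 + 16313.82 + 9492.52 = 27744.67
ΣP(Period 0)Q(Period 0) = 245.17×9 + 2146.33×6 + 5703.10×2 = 2206.53 + 12877.98 + 11406.2 = 26490.71
L = 27744.67 / 26490.71 × 100 = 104.7336
Paasche component (current-period weights):
ΣP(Period 1)Q(Period 1) = 215.37×9 + 2718.97×7 + 4746.26×2 = 1938.33 + 19032.79 + 9492.52 = 30463.64
ΣP(Period 0)Q(Period 1) = 245.17×9 + 2146.33×7 + 5703.10×2 = 2206.53 + 15024.31 + 11406.2 = 28637.04
P = 30463.64 / 28637.04 × 100 = 106.3785
Fisher = √(L × P) = √(104.7336 × 106.3785) = 105.5528

105.55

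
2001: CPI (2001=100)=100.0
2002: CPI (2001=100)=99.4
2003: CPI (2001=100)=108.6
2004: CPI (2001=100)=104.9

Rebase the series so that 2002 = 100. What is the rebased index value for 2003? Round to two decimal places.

109.26

Rebased(2003) = 108.6 / 99.4 × 100 = 109.2555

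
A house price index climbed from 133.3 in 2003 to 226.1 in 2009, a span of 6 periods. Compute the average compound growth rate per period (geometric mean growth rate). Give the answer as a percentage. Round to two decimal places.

Growth factor = (226.1/133.3)^(1/6) = (1.696174)^(1/6) = 1.092056
Growth rate = 1.092056 − 1 = 0.092056 = 9.2056%

9.21%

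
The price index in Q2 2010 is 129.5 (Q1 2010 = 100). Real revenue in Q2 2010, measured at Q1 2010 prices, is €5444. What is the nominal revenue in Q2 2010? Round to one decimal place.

7050.0

Nominal = Real × (Index/100) = 5444 × (129.5/100)
        = 5444 × 1.295 = 7049.9800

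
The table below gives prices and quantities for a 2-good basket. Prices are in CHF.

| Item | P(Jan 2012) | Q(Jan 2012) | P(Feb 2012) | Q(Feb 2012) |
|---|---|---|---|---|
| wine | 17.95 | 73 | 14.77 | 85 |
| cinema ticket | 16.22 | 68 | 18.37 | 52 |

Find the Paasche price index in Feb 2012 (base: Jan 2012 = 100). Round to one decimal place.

Paasche price index uses current-period quantities as weights.
ΣP(Feb 2012)·Q(Feb 2012) = 14.77×85 + 18.37×52 = 1255.45 + 955.24 = 2210.69
ΣP(Jan 2012)·Q(Feb 2012) = 17.95×85 + 16.22×52 = 1525.75 + 843.44 = 2369.19
Index = 2210.69 / 2369.19 × 100 = 93.3099

93.3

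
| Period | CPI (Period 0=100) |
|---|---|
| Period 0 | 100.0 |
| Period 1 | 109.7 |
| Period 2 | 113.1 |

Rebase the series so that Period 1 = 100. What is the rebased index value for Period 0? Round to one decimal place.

Rebased(Period 0) = 100.0 / 109.7 × 100 = 91.1577

91.2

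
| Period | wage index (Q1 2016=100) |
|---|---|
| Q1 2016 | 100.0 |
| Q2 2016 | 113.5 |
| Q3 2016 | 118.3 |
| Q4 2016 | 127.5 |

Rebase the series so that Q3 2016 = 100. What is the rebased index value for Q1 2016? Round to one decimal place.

Rebased(Q1 2016) = 100.0 / 118.3 × 100 = 84.5309

84.5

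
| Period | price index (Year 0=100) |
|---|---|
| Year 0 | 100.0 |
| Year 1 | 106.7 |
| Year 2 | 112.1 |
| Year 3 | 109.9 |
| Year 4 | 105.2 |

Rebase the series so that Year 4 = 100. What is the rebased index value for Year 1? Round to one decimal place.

101.4

Rebased(Year 1) = 106.7 / 105.2 × 100 = 101.4259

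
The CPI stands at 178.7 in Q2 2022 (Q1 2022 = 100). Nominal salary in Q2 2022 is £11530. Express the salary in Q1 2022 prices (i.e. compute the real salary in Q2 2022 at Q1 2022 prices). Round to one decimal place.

Real = Nominal ÷ (Index/100) = 11530 ÷ (178.7/100)
     = 11530 ÷ 1.787 = 6452.1544

6452.2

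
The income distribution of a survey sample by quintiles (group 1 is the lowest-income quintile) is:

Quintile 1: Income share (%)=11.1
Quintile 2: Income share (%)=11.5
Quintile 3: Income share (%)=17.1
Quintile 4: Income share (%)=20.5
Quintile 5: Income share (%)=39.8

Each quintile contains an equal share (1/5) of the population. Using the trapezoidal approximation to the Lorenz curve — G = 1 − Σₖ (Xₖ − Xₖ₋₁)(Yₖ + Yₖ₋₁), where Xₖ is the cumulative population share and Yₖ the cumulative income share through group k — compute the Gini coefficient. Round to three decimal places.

Cumulative income shares Yₖ: 0.1110, 0.2260, 0.3970, 0.6020, 1.0000
Σ (Xₖ−Xₖ₋₁)(Yₖ+Yₖ₋₁) = (1/5)(0.1110+0.0000) + (1/5)(0.2260+0.1110) + (1/5)(0.3970+0.2260) + (1/5)(0.6020+0.3970) + (1/5)(1.0000+0.6020)
  = 0.0222 + 0.0674 + 0.1246 + 0.1998 + 0.3204 = 0.7344
G = 1 − 0.7344 = 0.2656

0.266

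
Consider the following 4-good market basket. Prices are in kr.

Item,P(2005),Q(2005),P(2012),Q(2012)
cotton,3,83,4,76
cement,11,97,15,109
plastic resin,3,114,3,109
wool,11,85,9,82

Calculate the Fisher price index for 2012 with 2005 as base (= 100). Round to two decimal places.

112.35

Laspeyres component (base-period weights):
ΣP(2012)Q(2005) = 4×83 + 15×97 + 3×114 + 9×85 = 332 + 1455 + 342 + 765 = 2894
ΣP(2005)Q(2005) = 3×83 + 11×97 + 3×114 + 11×85 = 249 + 1067 + 342 + 935 = 2593
L = 2894 / 2593 × 100 = 111.6082
Paasche component (current-period weights):
ΣP(2012)Q(2012) = 4×76 + 15×109 + 3×109 + 9×82 = 304 + 1635 + 327 + 738 = 3004
ΣP(2005)Q(2012) = 3×76 + 11×109 + 3×109 + 11×82 = 228 + 1199 + 327 + 902 = 2656
P = 3004 / 2656 × 100 = 113.1024
Fisher = √(L × P) = √(111.6082 × 113.1024) = 112.3528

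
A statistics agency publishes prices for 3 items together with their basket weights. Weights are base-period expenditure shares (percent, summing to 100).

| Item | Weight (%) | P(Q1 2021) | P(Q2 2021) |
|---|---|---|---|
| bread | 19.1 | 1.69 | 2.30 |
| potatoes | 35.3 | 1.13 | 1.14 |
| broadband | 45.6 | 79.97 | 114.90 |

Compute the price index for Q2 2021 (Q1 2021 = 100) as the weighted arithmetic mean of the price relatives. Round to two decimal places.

bread: 19.1 × (2.30/1.69) = 19.1 × 1.360947 = 25.9941
potatoes: 35.3 × (1.14/1.13) = 35.3 × 1.008850 = 35.6124
broadband: 45.6 × (114.90/79.97) = 45.6 × 1.436789 = 65.5176
Index = Σ wᵢ·(p₁ᵢ/p₀ᵢ) = 25.9941 + 35.6124 + 65.5176 = 127.1240

127.12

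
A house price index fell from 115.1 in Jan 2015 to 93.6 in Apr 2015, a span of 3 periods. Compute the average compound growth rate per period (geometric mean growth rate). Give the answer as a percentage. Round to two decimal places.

-6.66%

Growth factor = (93.6/115.1)^(1/3) = (0.813206)^(1/3) = 0.933398
Growth rate = 0.933398 − 1 = -0.066602 = -6.6602%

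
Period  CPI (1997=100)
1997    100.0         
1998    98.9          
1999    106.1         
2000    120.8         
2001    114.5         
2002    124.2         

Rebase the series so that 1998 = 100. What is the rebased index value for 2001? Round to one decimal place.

Rebased(2001) = 114.5 / 98.9 × 100 = 115.7735

115.8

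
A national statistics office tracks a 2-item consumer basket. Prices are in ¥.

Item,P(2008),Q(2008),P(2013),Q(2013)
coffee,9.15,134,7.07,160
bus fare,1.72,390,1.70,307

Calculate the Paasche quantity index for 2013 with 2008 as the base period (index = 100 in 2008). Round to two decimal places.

Paasche quantity index uses current-period prices as weights.
ΣP(2013)·Q(2013) = 7.07×160 + 1.70×307 = 1131.2 + 521.9 = 1653.1
ΣP(2013)·Q(2008) = 7.07×134 + 1.70×390 = 947.38 + 663 = 1610.38
Index = 1653.1 / 1610.38 × 100 = 102.6528

102.65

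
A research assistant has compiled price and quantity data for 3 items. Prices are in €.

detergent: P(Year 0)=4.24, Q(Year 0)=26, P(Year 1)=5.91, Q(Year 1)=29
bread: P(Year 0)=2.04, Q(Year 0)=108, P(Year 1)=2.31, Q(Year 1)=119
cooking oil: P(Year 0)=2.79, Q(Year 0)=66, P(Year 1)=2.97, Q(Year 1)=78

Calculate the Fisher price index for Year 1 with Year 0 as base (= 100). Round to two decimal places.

Laspeyres component (base-period weights):
ΣP(Year 1)Q(Year 0) = 5.91×26 + 2.31×108 + 2.97×66 = 153.66 + 249.48 + 196.02 = 599.16
ΣP(Year 0)Q(Year 0) = 4.24×26 + 2.04×108 + 2.79×66 = 110.24 + 220.32 + 184.14 = 514.7
L = 599.16 / 514.7 × 100 = 116.4096
Paasche component (current-period weights):
ΣP(Year 1)Q(Year 1) = 5.91×29 + 2.31×119 + 2.97×78 = 171.39 + 274.89 + 231.66 = 677.94
ΣP(Year 0)Q(Year 1) = 4.24×29 + 2.04×119 + 2.79×78 = 122.96 + 242.76 + 217.62 = 583.34
P = 677.94 / 583.34 × 100 = 116.2170
Fisher = √(L × P) = √(116.4096 × 116.2170) = 116.3132

116.31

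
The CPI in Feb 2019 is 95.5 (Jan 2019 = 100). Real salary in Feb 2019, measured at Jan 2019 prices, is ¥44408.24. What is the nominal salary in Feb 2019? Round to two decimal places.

42409.87

Nominal = Real × (Index/100) = 44408.24 × (95.5/100)
        = 44408.24 × 0.955 = 42409.8692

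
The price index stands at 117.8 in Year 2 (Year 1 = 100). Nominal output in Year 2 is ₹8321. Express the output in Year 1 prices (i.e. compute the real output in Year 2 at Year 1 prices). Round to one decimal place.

Real = Nominal ÷ (Index/100) = 8321 ÷ (117.8/100)
     = 8321 ÷ 1.178 = 7063.6672

7063.7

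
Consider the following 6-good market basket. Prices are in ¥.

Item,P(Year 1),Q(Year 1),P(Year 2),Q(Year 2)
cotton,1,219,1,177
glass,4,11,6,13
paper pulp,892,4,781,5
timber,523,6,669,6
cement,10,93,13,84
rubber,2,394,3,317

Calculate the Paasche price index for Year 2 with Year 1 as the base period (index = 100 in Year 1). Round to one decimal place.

109.8

Paasche price index uses current-period quantities as weights.
ΣP(Year 2)·Q(Year 2) = 1×177 + 6×13 + 781×5 + 669×6 + 13×84 + 3×317 = 177 + 78 + 3905 + 4014 + 1092 + 951 = 10217
ΣP(Year 1)·Q(Year 2) = 1×177 + 4×13 + 892×5 + 523×6 + 10×84 + 2×317 = 177 + 52 + 4460 + 3138 + 840 + 634 = 9301
Index = 10217 / 9301 × 100 = 109.8484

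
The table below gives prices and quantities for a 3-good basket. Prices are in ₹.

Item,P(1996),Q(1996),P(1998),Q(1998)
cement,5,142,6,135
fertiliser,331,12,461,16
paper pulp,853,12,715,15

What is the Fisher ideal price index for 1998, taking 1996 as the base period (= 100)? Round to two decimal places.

Laspeyres component (base-period weights):
ΣP(1998)Q(1996) = 6×142 + 461×12 + 715×12 = 852 + 5532 + 8580 = 14964
ΣP(1996)Q(1996) = 5×142 + 331×12 + 853×12 = 710 + 3972 + 10236 = 14918
L = 14964 / 14918 × 100 = 100.3084
Paasche component (current-period weights):
ΣP(1998)Q(1998) = 6×135 + 461×16 + 715×15 = 810 + 7376 + 10725 = 18911
ΣP(1996)Q(1998) = 5×135 + 331×16 + 853×15 = 675 + 5296 + 12795 = 18766
P = 18911 / 18766 × 100 = 100.7727
Fisher = √(L × P) = √(100.3084 × 100.7727) = 100.5402

100.54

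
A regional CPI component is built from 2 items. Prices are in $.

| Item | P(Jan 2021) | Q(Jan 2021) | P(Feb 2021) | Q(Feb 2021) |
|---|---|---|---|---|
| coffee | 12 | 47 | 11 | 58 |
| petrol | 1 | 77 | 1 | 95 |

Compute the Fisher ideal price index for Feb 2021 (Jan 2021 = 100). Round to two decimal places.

Laspeyres component (base-period weights):
ΣP(Feb 2021)Q(Jan 2021) = 11×47 + 1×77 = 517 + 77 = 594
ΣP(Jan 2021)Q(Jan 2021) = 12×47 + 1×77 = 564 + 77 = 641
L = 594 / 641 × 100 = 92.6677
Paasche component (current-period weights):
ΣP(Feb 2021)Q(Feb 2021) = 11×58 + 1×95 = 638 + 95 = 733
ΣP(Jan 2021)Q(Feb 2021) = 12×58 + 1×95 = 696 + 95 = 791
P = 733 / 791 × 100 = 92.6675
Fisher = √(L × P) = √(92.6677 × 92.6675) = 92.6676

92.67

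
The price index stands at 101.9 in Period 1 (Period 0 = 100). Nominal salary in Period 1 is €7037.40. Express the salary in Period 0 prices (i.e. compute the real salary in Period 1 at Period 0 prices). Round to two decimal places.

6906.18

Real = Nominal ÷ (Index/100) = 7037.40 ÷ (101.9/100)
     = 7037.40 ÷ 1.019 = 6906.1825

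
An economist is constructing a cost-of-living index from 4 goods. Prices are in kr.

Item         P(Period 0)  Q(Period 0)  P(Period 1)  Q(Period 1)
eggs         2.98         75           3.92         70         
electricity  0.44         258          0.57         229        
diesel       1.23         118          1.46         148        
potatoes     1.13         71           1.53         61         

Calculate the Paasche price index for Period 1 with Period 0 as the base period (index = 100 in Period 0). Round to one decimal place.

127.5

Paasche price index uses current-period quantities as weights.
ΣP(Period 1)·Q(Period 1) = 3.92×70 + 0.57×229 + 1.46×148 + 1.53×61 = 274.4 + 130.53 + 216.08 + 93.33 = 714.34
ΣP(Period 0)·Q(Period 1) = 2.98×70 + 0.44×229 + 1.23×148 + 1.13×61 = 208.6 + 100.76 + 182.04 + 68.93 = 560.33
Index = 714.34 / 560.33 × 100 = 127.4856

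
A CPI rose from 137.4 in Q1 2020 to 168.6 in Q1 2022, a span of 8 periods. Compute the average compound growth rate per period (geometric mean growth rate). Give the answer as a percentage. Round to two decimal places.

2.59%

Growth factor = (168.6/137.4)^(1/8) = (1.227074)^(1/8) = 1.025909
Growth rate = 1.025909 − 1 = 0.025909 = 2.5909%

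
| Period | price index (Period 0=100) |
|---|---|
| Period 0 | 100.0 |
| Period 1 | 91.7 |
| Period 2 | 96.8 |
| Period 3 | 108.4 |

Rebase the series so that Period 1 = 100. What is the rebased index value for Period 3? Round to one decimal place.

Rebased(Period 3) = 108.4 / 91.7 × 100 = 118.2116

118.2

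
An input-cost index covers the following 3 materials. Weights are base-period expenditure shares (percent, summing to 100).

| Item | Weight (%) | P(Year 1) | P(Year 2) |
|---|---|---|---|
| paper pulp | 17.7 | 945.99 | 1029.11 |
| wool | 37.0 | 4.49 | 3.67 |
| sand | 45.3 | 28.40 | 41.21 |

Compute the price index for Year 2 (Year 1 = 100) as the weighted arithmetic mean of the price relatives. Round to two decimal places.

paper pulp: 17.7 × (1029.11/945.99) = 17.7 × 1.087866 = 19.2552
wool: 37.0 × (3.67/4.49) = 37.0 × 0.817372 = 30.2428
sand: 45.3 × (41.21/28.40) = 45.3 × 1.451056 = 65.7329
Index = Σ wᵢ·(p₁ᵢ/p₀ᵢ) = 19.2552 + 30.2428 + 65.7329 = 115.2308

115.23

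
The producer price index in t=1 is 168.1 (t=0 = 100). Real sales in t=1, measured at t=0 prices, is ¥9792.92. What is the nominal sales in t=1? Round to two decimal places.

Nominal = Real × (Index/100) = 9792.92 × (168.1/100)
        = 9792.92 × 1.681 = 16461.8985

16461.90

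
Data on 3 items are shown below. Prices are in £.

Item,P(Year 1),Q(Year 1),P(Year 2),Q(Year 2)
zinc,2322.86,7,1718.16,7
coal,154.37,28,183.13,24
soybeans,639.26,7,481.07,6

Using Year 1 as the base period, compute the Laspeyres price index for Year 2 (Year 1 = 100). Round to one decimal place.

81.9

Laspeyres price index uses base-period quantities as weights.
ΣP(Year 2)·Q(Year 1) = 1718.16×7 + 183.13×28 + 481.07×7 = 12027.12 + 5127.64 + 3367.49 = 20522.25
ΣP(Year 1)·Q(Year 1) = 2322.86×7 + 154.37×28 + 639.26×7 = 16260.02 + 4322.36 + 4474.82 = 25057.2
Index = 20522.25 / 25057.2 × 100 = 81.9016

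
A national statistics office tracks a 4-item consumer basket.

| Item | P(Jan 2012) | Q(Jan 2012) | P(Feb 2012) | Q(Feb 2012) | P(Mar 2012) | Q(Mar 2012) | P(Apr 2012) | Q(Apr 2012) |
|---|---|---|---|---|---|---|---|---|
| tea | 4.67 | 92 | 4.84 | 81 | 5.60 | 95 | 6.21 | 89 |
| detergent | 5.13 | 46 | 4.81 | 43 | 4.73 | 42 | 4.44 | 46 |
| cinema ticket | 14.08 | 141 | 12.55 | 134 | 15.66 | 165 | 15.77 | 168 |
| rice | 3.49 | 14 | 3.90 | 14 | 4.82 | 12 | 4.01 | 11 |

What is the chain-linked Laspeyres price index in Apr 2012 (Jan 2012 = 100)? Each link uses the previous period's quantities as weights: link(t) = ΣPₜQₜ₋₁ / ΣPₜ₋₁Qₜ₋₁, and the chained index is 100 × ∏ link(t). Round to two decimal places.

113.32

Link Jan 2012→Feb 2012:
ΣP(Feb 2012)Q(Jan 2012) = 4.84×92 + 4.81×46 + 12.55×141 + 3.90×14 = 445.28 + 221.26 + 1769.55 + 54.6 = 2490.69
ΣP(Jan 2012)Q(Jan 2012) = 4.67×92 + 5.13×46 + 14.08×141 + 3.49×14 = 429.64 + 235.98 + 1985.28 + 48.86 = 2699.76
link = 2490.69/2699.76 = 0.922560
Link Feb 2012→Mar 2012:
ΣP(Mar 2012)Q(Feb 2012) = 5.60×81 + 4.73×43 + 15.66×134 + 4.82×14 = 453.6 + 203.39 + 2098.44 + 67.48 = 2822.91
ΣP(Feb 2012)Q(Feb 2012) = 4.84×81 + 4.81×43 + 12.55×134 + 3.90×14 = 392.04 + 206.83 + 1681.7 + 54.6 = 2335.17
link = 2822.91/2335.17 = 1.208867
Link Mar 2012→Apr 2012:
ΣP(Apr 2012)Q(Mar 2012) = 6.21×95 + 4.44×42 + 15.77×165 + 4.01×12 = 589.95 + 186.48 + 2602.05 + 48.12 = 3426.6
ΣP(Mar 2012)Q(Mar 2012) = 5.60×95 + 4.73×42 + 15.66×165 + 4.82×12 = 532 + 198.66 + 2583.9 + 57.84 = 3372.4
link = 3426.6/3372.4 = 1.016072
Chained index = 100 × 0.922560 × 1.208867 × 1.016072 = 113.3176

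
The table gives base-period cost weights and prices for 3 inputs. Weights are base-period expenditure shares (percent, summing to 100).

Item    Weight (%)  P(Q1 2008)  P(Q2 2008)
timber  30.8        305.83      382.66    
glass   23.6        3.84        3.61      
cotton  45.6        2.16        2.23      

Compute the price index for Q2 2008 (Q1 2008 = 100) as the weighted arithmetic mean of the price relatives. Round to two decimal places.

107.80

timber: 30.8 × (382.66/305.83) = 30.8 × 1.251218 = 38.5375
glass: 23.6 × (3.61/3.84) = 23.6 × 0.940104 = 22.1865
cotton: 45.6 × (2.23/2.16) = 45.6 × 1.032407 = 47.0778
Index = Σ wᵢ·(p₁ᵢ/p₀ᵢ) = 38.5375 + 22.1865 + 47.0778 = 107.8018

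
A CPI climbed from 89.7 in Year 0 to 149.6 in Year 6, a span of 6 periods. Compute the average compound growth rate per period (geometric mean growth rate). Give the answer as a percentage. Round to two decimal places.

8.90%

Growth factor = (149.6/89.7)^(1/6) = (1.667781)^(1/6) = 1.088988
Growth rate = 1.088988 − 1 = 0.088988 = 8.8988%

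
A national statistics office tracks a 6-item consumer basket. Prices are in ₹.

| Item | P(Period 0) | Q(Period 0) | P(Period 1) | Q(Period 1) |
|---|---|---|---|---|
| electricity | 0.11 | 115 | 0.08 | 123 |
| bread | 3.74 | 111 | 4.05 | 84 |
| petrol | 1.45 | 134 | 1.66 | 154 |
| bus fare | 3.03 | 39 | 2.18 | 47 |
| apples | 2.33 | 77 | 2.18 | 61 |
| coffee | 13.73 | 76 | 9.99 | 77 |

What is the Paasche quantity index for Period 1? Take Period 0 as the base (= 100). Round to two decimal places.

Paasche quantity index uses current-period prices as weights.
ΣP(Period 1)·Q(Period 1) = 0.08×123 + 4.05×84 + 1.66×154 + 2.18×47 + 2.18×61 + 9.99×77 = 9.84 + 340.2 + 255.64 + 102.46 + 132.98 + 769.23 = 1610.35
ΣP(Period 1)·Q(Period 0) = 0.08×115 + 4.05×111 + 1.66×134 + 2.18×39 + 2.18×77 + 9.99×76 = 9.2 + 449.55 + 222.44 + 85.02 + 167.86 + 759.24 = 1693.31
Index = 1610.35 / 1693.31 × 100 = 95.1007

95.10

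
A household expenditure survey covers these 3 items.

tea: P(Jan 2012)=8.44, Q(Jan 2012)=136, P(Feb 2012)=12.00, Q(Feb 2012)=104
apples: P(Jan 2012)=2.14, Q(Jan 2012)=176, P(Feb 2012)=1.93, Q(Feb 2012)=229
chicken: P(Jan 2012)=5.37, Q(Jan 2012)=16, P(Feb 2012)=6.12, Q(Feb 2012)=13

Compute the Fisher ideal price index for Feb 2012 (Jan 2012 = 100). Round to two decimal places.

Laspeyres component (base-period weights):
ΣP(Feb 2012)Q(Jan 2012) = 12.00×136 + 1.93×176 + 6.12×16 = 1632 + 339.68 + 97.92 = 2069.6
ΣP(Jan 2012)Q(Jan 2012) = 8.44×136 + 2.14×176 + 5.37×16 = 1147.84 + 376.64 + 85.92 = 1610.4
L = 2069.6 / 1610.4 × 100 = 128.5147
Paasche component (current-period weights):
ΣP(Feb 2012)Q(Feb 2012) = 12.00×104 + 1.93×229 + 6.12×13 = 1248 + 441.97 + 79.56 = 1769.53
ΣP(Jan 2012)Q(Feb 2012) = 8.44×104 + 2.14×229 + 5.37×13 = 877.76 + 490.06 + 69.81 = 1437.63
P = 1769.53 / 1437.63 × 100 = 123.0866
Fisher = √(L × P) = √(128.5147 × 123.0866) = 125.7714

125.77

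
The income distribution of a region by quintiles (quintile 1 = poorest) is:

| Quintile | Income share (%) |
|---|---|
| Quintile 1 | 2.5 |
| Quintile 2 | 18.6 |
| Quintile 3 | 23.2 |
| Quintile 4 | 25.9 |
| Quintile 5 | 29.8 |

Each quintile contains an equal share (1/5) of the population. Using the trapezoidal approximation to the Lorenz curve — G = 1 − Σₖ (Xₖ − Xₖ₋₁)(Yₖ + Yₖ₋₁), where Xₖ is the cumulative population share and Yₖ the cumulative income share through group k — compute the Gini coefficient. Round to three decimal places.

0.248

Cumulative income shares Yₖ: 0.0250, 0.2110, 0.4430, 0.7020, 1.0000
Σ (Xₖ−Xₖ₋₁)(Yₖ+Yₖ₋₁) = (1/5)(0.0250+0.0000) + (1/5)(0.2110+0.0250) + (1/5)(0.4430+0.2110) + (1/5)(0.7020+0.4430) + (1/5)(1.0000+0.7020)
  = 0.0050 + 0.0472 + 0.1308 + 0.2290 + 0.3404 = 0.7524
G = 1 − 0.7524 = 0.2476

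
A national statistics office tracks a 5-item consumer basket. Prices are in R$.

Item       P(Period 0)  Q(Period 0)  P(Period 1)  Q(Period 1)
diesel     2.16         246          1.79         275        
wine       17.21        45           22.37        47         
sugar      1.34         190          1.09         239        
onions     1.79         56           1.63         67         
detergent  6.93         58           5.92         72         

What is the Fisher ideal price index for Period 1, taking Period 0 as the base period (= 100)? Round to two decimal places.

Laspeyres component (base-period weights):
ΣP(Period 1)Q(Period 0) = 1.79×246 + 22.37×45 + 1.09×190 + 1.63×56 + 5.92×58 = 440.34 + 1006.65 + 207.1 + 91.28 + 343.36 = 2088.73
ΣP(Period 0)Q(Period 0) = 2.16×246 + 17.21×45 + 1.34×190 + 1.79×56 + 6.93×58 = 531.36 + 774.45 + 254.6 + 100.24 + 401.94 = 2062.59
L = 2088.73 / 2062.59 × 100 = 101.2673
Paasche component (current-period weights):
ΣP(Period 1)Q(Period 1) = 1.79×275 + 22.37×47 + 1.09×239 + 1.63×67 + 5.92×72 = 492.25 + 1051.39 + 260.51 + 109.21 + 426.24 = 2339.6
ΣP(Period 0)Q(Period 1) = 2.16×275 + 17.21×47 + 1.34×239 + 1.79×67 + 6.93×72 = 594 + 808.87 + 320.26 + 119.93 + 498.96 = 2342.02
P = 2339.6 / 2342.02 × 100 = 99.8967
Fisher = √(L × P) = √(101.2673 × 99.8967) = 100.5797

100.58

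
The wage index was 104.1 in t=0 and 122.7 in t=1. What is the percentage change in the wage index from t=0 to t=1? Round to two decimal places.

17.87%

Change = (122.7 − 104.1) / 104.1 × 100
       = 18.6 / 104.1 × 100 = 17.8674%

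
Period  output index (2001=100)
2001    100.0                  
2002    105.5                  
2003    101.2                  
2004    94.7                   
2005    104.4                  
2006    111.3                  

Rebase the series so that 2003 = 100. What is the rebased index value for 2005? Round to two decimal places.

Rebased(2005) = 104.4 / 101.2 × 100 = 103.1621

103.16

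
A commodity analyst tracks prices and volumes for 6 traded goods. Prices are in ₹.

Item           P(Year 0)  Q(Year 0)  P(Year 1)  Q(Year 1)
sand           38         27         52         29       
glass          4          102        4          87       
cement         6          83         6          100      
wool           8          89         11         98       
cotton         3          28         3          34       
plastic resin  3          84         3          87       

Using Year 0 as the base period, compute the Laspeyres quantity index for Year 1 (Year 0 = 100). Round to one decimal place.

107.3

Laspeyres quantity index uses base-period prices as weights.
ΣP(Year 0)·Q(Year 1) = 38×29 + 4×87 + 6×100 + 8×98 + 3×34 + 3×87 = 1102 + 348 + 600 + 784 + 102 + 261 = 3197
ΣP(Year 0)·Q(Year 0) = 38×27 + 4×102 + 6×83 + 8×89 + 3×28 + 3×84 = 1026 + 408 + 498 + 712 + 84 + 252 = 2980
Index = 3197 / 2980 × 100 = 107.2819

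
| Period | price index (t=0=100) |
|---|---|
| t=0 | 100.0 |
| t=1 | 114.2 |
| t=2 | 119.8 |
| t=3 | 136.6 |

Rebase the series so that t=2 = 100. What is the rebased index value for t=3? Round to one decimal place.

114.0

Rebased(t=3) = 136.6 / 119.8 × 100 = 114.0234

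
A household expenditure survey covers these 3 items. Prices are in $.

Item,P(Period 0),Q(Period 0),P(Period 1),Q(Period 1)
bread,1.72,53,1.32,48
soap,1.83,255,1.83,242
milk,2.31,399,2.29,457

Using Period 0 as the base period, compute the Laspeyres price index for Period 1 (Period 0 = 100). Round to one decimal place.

98.0

Laspeyres price index uses base-period quantities as weights.
ΣP(Period 1)·Q(Period 0) = 1.32×53 + 1.83×255 + 2.29×399 = 69.96 + 466.65 + 913.71 = 1450.32
ΣP(Period 0)·Q(Period 0) = 1.72×53 + 1.83×255 + 2.31×399 = 91.16 + 466.65 + 921.69 = 1479.5
Index = 1450.32 / 1479.5 × 100 = 98.0277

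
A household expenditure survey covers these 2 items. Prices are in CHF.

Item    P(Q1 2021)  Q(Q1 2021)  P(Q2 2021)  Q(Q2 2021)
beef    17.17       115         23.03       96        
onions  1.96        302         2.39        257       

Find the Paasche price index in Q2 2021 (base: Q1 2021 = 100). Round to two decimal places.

131.28

Paasche price index uses current-period quantities as weights.
ΣP(Q2 2021)·Q(Q2 2021) = 23.03×96 + 2.39×257 = 2210.88 + 614.23 = 2825.11
ΣP(Q1 2021)·Q(Q2 2021) = 17.17×96 + 1.96×257 = 1648.32 + 503.72 = 2152.04
Index = 2825.11 / 2152.04 × 100 = 131.2759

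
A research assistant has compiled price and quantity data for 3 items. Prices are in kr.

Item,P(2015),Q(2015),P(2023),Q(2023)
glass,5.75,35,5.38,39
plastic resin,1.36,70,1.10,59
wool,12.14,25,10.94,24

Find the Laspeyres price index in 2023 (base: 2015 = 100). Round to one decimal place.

89.8

Laspeyres price index uses base-period quantities as weights.
ΣP(2023)·Q(2015) = 5.38×35 + 1.10×70 + 10.94×25 = 188.3 + 77 + 273.5 = 538.8
ΣP(2015)·Q(2015) = 5.75×35 + 1.36×70 + 12.14×25 = 201.25 + 95.2 + 303.5 = 599.95
Index = 538.8 / 599.95 × 100 = 89.8075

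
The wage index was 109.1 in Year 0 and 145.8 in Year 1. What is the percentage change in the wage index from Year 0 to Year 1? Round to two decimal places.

33.64%

Change = (145.8 − 109.1) / 109.1 × 100
       = 36.7 / 109.1 × 100 = 33.6389%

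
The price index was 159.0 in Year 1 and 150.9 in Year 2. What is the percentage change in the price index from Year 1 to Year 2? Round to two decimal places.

-5.09%

Change = (150.9 − 159.0) / 159.0 × 100
       = -8.1 / 159.0 × 100 = -5.0943%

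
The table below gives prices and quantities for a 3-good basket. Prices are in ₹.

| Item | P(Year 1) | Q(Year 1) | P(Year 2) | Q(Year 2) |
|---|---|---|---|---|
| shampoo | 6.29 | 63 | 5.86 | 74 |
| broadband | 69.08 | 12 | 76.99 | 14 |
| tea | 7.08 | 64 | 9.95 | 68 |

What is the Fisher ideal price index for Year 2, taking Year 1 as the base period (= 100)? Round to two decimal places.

114.65

Laspeyres component (base-period weights):
ΣP(Year 2)Q(Year 1) = 5.86×63 + 76.99×12 + 9.95×64 = 369.18 + 923.88 + 636.8 = 1929.86
ΣP(Year 1)Q(Year 1) = 6.29×63 + 69.08×12 + 7.08×64 = 396.27 + 828.96 + 453.12 = 1678.35
L = 1929.86 / 1678.35 × 100 = 114.9856
Paasche component (current-period weights):
ΣP(Year 2)Q(Year 2) = 5.86×74 + 76.99×14 + 9.95×68 = 433.64 + 1077.86 + 676.6 = 2188.1
ΣP(Year 1)Q(Year 2) = 6.29×74 + 69.08×14 + 7.08×68 = 465.46 + 967.12 + 481.44 = 1914.02
P = 2188.1 / 1914.02 × 100 = 114.3196
Fisher = √(L × P) = √(114.9856 × 114.3196) = 114.6521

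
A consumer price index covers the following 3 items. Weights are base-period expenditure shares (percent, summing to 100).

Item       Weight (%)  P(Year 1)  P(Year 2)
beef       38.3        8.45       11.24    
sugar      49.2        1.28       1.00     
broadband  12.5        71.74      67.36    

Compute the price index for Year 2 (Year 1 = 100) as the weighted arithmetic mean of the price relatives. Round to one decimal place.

101.1

beef: 38.3 × (11.24/8.45) = 38.3 × 1.330178 = 50.9458
sugar: 49.2 × (1.00/1.28) = 49.2 × 0.781250 = 38.4375
broadband: 12.5 × (67.36/71.74) = 12.5 × 0.938946 = 11.7368
Index = Σ wᵢ·(p₁ᵢ/p₀ᵢ) = 50.9458 + 38.4375 + 11.7368 = 101.1201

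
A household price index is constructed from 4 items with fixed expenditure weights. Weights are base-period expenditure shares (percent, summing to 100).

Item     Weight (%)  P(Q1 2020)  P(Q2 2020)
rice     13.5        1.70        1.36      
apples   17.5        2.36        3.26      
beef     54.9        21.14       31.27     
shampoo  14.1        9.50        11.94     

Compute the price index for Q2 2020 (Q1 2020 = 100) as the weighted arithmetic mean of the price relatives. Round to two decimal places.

133.90

rice: 13.5 × (1.36/1.70) = 13.5 × 0.800000 = 10.8000
apples: 17.5 × (3.26/2.36) = 17.5 × 1.381356 = 24.1737
beef: 54.9 × (31.27/21.14) = 54.9 × 1.479186 = 81.2073
shampoo: 14.1 × (11.94/9.50) = 14.1 × 1.256842 = 17.7215
Index = Σ wᵢ·(p₁ᵢ/p₀ᵢ) = 10.8000 + 24.1737 + 81.2073 + 17.7215 = 133.9025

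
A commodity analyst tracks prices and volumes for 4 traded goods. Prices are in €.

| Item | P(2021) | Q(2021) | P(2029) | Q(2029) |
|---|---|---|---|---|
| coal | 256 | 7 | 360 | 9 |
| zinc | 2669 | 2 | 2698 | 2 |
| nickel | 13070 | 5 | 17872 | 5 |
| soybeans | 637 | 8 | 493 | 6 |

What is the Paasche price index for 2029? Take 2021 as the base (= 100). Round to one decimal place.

131.4

Paasche price index uses current-period quantities as weights.
ΣP(2029)·Q(2029) = 360×9 + 2698×2 + 17872×5 + 493×6 = 3240 + 5396 + 89360 + 2958 = 100954
ΣP(2021)·Q(2029) = 256×9 + 2669×2 + 13070×5 + 637×6 = 2304 + 5338 + 65350 + 3822 = 76814
Index = 100954 / 76814 × 100 = 131.4266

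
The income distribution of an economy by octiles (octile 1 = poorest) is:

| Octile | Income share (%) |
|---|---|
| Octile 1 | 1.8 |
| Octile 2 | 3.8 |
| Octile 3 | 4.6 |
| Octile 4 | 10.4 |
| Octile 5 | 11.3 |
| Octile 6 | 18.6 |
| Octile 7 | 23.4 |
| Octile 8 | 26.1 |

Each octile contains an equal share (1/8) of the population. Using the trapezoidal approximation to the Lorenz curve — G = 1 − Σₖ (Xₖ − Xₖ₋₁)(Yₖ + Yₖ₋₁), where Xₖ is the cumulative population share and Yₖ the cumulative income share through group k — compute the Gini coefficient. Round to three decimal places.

Cumulative income shares Yₖ: 0.0180, 0.0560, 0.1020, 0.2060, 0.3190, 0.5050, 0.7390, 1.0000
Σ (Xₖ−Xₖ₋₁)(Yₖ+Yₖ₋₁) = (1/8)(0.0180+0.0000) + (1/8)(0.0560+0.0180) + (1/8)(0.1020+0.0560) + (1/8)(0.2060+0.1020) + (1/8)(0.3190+0.2060) + (1/8)(0.5050+0.3190) + (1/8)(0.7390+0.5050) + (1/8)(1.0000+0.7390)
  = 0.0023 + 0.0093 + 0.0198 + 0.0385 + 0.0656 + 0.1030 + 0.1555 + 0.2174 = 0.6112
G = 1 − 0.6112 = 0.3888

0.389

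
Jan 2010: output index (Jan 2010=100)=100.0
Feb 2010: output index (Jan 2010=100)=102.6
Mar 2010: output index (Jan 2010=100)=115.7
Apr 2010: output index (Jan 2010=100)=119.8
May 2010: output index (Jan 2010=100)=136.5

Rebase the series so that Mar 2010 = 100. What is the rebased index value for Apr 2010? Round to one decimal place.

Rebased(Apr 2010) = 119.8 / 115.7 × 100 = 103.5436

103.5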